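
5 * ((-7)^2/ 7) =35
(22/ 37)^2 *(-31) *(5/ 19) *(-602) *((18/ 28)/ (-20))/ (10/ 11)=-15968007/ 260110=-61.39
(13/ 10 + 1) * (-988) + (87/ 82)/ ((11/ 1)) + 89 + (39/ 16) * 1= -78685647/ 36080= -2180.87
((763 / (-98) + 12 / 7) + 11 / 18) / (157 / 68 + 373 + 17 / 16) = -0.01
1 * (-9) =-9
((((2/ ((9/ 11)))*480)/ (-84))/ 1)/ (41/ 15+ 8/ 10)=-4400/ 1113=-3.95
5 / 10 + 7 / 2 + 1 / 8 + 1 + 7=97 / 8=12.12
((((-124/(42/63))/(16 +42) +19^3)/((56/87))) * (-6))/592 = -894681/8288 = -107.95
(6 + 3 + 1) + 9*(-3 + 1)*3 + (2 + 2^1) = -40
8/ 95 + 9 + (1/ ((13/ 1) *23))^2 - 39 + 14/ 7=-237091357/ 8493095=-27.92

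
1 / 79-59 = -4660 / 79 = -58.99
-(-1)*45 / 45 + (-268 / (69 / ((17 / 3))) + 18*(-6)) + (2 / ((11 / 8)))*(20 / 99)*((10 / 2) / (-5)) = -1079555 / 8349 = -129.30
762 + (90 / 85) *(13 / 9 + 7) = 13106 / 17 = 770.94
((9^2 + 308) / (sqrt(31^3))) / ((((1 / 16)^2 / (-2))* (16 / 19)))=-236512* sqrt(31) / 961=-1370.28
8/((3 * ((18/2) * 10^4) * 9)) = 1/303750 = 0.00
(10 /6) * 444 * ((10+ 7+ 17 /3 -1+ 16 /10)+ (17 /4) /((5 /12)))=74296 /3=24765.33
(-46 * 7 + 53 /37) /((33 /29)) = -343969 /1221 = -281.71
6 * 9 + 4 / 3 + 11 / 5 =863 / 15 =57.53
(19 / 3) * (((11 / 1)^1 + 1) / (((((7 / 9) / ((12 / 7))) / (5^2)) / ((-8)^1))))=-33502.04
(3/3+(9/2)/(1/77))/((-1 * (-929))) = 695/1858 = 0.37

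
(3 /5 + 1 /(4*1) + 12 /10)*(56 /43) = 574 /215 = 2.67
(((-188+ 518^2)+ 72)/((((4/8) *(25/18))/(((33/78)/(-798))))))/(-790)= 4425432/17073875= 0.26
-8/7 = -1.14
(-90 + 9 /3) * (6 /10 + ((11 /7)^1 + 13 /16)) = -145377 /560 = -259.60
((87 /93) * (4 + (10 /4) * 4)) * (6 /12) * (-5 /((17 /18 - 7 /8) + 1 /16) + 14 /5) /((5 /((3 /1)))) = -2030406 /14725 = -137.89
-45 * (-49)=2205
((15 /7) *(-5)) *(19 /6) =-475 /14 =-33.93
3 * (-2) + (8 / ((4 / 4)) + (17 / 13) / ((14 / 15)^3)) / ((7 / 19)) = 5014045 / 249704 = 20.08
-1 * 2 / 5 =-2 / 5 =-0.40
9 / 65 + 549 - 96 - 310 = 9304 / 65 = 143.14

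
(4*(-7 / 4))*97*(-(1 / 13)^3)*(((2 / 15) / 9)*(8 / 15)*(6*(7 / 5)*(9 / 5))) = 152096 / 4119375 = 0.04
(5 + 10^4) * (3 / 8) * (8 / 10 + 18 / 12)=8629.31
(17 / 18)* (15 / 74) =85 / 444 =0.19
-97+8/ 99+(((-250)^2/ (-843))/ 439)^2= -145968395693195/ 1506526845219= -96.89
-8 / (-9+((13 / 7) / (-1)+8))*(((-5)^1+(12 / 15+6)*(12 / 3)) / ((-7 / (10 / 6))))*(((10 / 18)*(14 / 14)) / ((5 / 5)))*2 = -16.44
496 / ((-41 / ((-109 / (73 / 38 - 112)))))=-2054432 / 171503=-11.98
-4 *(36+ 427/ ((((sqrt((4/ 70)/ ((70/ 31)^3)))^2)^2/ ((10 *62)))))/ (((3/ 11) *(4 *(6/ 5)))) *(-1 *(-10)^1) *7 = -592315289730875164300/ 257662359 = -2298804109493.06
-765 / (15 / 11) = -561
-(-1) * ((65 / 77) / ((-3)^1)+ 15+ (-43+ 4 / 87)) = -189149 / 6699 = -28.24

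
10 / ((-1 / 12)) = -120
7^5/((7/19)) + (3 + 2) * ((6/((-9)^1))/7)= 957989/21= 45618.52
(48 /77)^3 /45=0.01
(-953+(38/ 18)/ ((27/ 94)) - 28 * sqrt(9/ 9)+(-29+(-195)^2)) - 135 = 8963626/ 243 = 36887.35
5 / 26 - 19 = -489 / 26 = -18.81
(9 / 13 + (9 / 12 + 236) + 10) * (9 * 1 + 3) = 2969.31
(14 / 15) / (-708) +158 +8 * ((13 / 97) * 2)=82484861 / 515070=160.14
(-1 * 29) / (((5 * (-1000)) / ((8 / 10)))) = 29 / 6250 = 0.00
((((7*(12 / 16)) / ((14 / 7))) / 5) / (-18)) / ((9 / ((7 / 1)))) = -49 / 2160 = -0.02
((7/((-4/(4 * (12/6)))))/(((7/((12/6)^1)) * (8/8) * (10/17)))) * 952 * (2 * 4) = -258944/5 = -51788.80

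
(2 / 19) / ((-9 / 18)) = -4 / 19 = -0.21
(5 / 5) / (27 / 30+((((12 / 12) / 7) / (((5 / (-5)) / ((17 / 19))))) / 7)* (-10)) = 9310 / 10079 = 0.92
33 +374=407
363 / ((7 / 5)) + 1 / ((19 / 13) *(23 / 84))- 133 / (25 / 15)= 2783454 / 15295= 181.98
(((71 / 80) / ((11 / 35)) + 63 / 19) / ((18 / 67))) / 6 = 1375577 / 361152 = 3.81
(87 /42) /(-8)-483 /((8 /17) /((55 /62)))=-1581067 /1736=-910.75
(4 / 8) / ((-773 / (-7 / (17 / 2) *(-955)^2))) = 6384175 / 13141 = 485.82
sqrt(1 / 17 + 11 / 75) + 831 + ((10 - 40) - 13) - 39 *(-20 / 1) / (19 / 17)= sqrt(13362) / 255 + 28232 / 19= 1486.35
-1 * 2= -2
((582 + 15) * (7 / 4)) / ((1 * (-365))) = -4179 / 1460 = -2.86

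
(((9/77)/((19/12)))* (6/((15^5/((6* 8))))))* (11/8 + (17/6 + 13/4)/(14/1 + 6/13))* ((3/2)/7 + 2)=502324/4512440625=0.00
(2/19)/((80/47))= 47/760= 0.06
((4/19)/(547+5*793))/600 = 1/12859200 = 0.00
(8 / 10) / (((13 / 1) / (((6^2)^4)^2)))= 11284439629824 / 65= 173606763535.75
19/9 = 2.11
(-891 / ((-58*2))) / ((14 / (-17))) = -15147 / 1624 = -9.33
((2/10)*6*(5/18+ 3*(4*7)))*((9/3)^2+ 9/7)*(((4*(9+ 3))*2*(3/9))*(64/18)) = 12427264/105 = 118354.90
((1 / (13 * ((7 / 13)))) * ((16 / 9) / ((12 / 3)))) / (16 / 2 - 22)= -2 / 441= -0.00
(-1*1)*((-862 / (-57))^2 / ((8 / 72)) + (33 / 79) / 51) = -2058.30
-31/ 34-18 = -643/ 34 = -18.91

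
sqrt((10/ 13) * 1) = sqrt(130)/ 13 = 0.88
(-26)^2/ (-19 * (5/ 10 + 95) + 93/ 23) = -31096/ 83281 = -0.37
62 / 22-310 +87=-2422 / 11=-220.18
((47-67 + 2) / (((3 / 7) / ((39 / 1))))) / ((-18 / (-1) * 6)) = -91 / 6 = -15.17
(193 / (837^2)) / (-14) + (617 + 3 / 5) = 30286998043 / 49039830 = 617.60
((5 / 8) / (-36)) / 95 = -1 / 5472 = -0.00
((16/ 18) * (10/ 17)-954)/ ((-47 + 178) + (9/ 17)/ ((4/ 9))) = -7.21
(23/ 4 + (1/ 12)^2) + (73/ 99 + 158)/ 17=406463/ 26928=15.09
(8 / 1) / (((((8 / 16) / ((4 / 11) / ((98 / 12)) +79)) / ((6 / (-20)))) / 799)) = -163398696 / 539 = -303151.57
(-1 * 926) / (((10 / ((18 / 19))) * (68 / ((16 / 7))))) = -2.95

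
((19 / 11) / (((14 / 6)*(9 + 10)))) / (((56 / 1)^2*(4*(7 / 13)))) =39 / 6761216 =0.00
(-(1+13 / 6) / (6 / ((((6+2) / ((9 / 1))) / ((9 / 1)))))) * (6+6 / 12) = -247 / 729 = -0.34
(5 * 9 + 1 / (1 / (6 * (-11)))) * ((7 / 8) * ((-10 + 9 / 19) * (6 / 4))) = 79821 / 304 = 262.57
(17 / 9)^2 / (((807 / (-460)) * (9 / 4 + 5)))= -531760 / 1895643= -0.28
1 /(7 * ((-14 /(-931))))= 19 /2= 9.50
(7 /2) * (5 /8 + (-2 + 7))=315 /16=19.69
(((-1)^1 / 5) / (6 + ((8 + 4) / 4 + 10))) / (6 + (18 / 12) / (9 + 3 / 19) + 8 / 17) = -1972 / 1242885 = -0.00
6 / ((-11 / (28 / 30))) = -28 / 55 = -0.51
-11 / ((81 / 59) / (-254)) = 164846 / 81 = 2035.14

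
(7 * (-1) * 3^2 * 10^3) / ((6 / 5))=-52500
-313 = -313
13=13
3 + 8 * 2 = 19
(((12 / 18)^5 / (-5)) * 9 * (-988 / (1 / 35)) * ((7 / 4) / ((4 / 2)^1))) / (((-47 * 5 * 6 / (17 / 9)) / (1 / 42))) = -117572 / 513945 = -0.23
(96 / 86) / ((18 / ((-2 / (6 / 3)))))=-8 / 129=-0.06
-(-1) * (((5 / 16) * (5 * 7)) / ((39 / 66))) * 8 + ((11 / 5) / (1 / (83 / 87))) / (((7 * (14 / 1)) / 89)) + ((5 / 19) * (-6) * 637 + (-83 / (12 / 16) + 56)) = -9586926851 / 10529610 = -910.47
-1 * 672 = -672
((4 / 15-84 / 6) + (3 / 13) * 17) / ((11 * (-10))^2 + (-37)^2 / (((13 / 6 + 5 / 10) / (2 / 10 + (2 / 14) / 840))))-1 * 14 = -104477264066 / 7462233207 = -14.00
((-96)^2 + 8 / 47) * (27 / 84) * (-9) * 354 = -9438016.60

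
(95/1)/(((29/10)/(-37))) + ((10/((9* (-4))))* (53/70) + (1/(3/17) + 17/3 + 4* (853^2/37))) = 20944735307/270396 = 77459.49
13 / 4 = 3.25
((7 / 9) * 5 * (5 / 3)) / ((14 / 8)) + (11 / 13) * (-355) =-104135 / 351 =-296.68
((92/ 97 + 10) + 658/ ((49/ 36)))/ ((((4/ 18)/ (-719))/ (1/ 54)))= -40225893/ 1358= -29621.42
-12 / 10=-6 / 5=-1.20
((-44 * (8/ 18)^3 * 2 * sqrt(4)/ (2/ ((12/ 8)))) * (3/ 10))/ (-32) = 0.11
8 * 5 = 40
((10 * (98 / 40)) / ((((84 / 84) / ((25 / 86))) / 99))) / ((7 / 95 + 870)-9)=1645875 / 2009992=0.82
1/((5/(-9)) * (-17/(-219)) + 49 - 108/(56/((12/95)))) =1310715/63849208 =0.02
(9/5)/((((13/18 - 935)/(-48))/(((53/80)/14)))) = 12879/2942975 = 0.00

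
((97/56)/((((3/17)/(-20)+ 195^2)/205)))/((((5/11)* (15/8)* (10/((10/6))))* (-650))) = -743699/264710976075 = -0.00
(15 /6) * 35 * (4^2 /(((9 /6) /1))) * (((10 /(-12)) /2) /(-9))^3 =21875 /236196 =0.09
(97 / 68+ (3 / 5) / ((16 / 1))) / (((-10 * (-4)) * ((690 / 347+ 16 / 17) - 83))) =-690877 / 1511472000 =-0.00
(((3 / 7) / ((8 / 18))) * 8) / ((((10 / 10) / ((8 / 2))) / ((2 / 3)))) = 144 / 7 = 20.57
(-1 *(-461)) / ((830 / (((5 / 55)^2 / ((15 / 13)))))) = 5993 / 1506450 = 0.00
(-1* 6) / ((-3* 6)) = 1 / 3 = 0.33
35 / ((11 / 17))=595 / 11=54.09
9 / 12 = 3 / 4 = 0.75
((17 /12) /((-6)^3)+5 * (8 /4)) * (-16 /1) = -25903 /162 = -159.90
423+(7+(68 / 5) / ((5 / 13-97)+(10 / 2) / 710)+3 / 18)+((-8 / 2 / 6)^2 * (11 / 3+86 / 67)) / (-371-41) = 142893123968293 / 332293708530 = 430.02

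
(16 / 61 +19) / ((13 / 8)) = 9400 / 793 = 11.85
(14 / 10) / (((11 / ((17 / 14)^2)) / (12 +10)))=289 / 70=4.13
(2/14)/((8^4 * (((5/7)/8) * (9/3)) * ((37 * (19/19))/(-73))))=-73/284160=-0.00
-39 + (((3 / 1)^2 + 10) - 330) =-350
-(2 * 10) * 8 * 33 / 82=-2640 / 41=-64.39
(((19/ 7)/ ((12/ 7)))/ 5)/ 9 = 19/ 540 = 0.04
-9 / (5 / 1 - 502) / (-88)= -9 / 43736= -0.00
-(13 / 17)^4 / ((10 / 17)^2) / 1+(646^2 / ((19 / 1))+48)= 636118239 / 28900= 22011.01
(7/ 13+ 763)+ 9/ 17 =168859/ 221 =764.07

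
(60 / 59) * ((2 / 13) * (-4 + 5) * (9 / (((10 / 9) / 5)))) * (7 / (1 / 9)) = 399.19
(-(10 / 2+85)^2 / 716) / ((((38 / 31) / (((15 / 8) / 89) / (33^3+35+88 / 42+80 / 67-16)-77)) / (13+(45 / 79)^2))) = 1447993690347839520375 / 152924123721890048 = 9468.71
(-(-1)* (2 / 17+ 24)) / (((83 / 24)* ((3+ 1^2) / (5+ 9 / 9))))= 14760 / 1411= 10.46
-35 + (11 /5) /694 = -121439 /3470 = -35.00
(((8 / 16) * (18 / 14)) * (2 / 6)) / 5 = 3 / 70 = 0.04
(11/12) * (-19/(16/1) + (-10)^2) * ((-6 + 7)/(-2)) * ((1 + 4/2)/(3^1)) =-5797/128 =-45.29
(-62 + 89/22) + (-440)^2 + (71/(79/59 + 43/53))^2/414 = 39850123487454779/205896249504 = 193544.68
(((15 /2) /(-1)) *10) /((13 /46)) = -3450 /13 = -265.38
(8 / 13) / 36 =2 / 117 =0.02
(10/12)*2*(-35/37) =-175/111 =-1.58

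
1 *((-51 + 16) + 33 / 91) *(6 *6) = -113472 / 91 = -1246.95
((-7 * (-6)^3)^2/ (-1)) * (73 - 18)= -125737920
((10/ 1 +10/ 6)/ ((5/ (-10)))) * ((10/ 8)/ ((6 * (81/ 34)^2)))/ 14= -0.06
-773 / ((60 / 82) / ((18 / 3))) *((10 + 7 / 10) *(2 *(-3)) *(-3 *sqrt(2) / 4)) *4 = -30520359 *sqrt(2) / 25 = -1726492.23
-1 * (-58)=58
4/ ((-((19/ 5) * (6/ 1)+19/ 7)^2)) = -0.01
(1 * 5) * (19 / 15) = 19 / 3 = 6.33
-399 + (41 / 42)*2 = -8338 / 21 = -397.05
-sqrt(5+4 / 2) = -sqrt(7) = -2.65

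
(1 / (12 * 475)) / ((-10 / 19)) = -1 / 3000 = -0.00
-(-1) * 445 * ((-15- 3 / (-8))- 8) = -80545 / 8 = -10068.12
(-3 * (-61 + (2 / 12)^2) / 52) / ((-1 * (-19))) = 2195 / 11856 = 0.19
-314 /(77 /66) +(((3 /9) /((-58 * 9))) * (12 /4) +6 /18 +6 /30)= -4907531 /18270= -268.61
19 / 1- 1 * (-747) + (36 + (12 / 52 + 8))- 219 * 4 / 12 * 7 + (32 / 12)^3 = 111686 / 351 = 318.19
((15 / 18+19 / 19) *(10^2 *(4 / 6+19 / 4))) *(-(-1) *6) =17875 / 3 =5958.33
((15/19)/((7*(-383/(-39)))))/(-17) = -585/865963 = -0.00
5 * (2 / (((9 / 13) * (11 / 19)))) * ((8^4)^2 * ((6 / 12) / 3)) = 20719861760 / 297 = 69763844.31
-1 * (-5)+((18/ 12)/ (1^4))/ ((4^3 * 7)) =5.00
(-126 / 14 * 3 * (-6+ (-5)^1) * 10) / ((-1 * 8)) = -1485 / 4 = -371.25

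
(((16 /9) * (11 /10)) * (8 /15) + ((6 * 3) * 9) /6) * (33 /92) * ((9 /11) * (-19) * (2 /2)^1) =-15637 /100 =-156.37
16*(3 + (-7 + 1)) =-48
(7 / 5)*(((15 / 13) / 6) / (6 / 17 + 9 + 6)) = 119 / 6786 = 0.02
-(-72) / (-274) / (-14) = 18 / 959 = 0.02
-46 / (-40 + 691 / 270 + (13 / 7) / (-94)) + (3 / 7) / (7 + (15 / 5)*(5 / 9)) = 96704163 / 75703264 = 1.28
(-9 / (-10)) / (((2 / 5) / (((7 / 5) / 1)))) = 3.15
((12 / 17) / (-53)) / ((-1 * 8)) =3 / 1802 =0.00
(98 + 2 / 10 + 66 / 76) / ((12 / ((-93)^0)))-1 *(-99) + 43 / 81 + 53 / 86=286951003 / 2647080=108.40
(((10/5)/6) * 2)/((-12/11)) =-11/18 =-0.61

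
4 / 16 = 0.25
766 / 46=383 / 23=16.65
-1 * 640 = -640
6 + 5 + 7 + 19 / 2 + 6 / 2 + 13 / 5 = 331 / 10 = 33.10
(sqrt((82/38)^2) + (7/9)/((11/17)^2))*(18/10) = 83086/11495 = 7.23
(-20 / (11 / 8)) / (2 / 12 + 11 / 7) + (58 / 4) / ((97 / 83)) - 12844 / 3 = -1998976585 / 467346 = -4277.29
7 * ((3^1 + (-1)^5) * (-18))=-252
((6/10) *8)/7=24/35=0.69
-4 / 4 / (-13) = 1 / 13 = 0.08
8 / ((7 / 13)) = 104 / 7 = 14.86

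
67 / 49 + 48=2419 / 49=49.37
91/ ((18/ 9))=91/ 2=45.50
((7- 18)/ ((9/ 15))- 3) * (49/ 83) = -3136/ 249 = -12.59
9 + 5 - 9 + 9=14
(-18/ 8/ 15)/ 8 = -3/ 160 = -0.02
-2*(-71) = 142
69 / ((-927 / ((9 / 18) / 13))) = -23 / 8034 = -0.00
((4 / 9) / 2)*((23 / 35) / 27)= 46 / 8505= 0.01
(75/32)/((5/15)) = 225/32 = 7.03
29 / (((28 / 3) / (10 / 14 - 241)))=-73167 / 98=-746.60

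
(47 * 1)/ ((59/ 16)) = 752/ 59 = 12.75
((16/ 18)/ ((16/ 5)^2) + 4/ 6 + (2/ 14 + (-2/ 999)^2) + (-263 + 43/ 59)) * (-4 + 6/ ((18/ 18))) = -3447424852355/ 6594790608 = -522.75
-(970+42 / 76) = -36881 / 38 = -970.55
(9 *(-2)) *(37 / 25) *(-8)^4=-2727936 / 25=-109117.44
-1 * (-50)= 50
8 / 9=0.89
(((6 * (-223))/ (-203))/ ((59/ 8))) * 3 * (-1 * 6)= -192672/ 11977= -16.09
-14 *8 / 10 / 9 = -56 / 45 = -1.24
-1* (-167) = 167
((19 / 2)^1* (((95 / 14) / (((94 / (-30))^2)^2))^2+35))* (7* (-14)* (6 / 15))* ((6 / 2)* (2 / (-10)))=1862401545098310369 / 238112866617610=7821.51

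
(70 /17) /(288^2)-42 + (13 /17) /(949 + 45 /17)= -239518577941 /5702939136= -42.00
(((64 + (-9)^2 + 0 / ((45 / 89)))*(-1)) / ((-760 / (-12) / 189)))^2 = 270372249 / 1444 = 187238.40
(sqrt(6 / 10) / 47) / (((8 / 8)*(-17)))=-sqrt(15) / 3995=-0.00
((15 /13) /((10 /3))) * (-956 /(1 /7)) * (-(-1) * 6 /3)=-60228 /13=-4632.92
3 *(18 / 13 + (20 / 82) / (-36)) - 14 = -9.87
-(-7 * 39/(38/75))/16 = 20475/608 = 33.68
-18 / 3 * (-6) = 36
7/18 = 0.39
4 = 4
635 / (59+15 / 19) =12065 / 1136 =10.62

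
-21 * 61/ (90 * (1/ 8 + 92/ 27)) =-2196/ 545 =-4.03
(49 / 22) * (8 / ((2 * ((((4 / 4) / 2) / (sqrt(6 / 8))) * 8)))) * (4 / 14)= 7 * sqrt(3) / 22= 0.55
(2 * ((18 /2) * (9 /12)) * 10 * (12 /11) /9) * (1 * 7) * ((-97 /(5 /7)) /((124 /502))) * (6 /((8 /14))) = -225477567 /341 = -661224.54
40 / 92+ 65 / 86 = 2355 / 1978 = 1.19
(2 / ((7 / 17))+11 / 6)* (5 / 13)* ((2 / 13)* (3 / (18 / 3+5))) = 1405 / 13013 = 0.11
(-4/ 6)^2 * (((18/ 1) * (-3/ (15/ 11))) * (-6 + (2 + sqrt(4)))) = 176/ 5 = 35.20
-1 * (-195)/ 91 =15/ 7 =2.14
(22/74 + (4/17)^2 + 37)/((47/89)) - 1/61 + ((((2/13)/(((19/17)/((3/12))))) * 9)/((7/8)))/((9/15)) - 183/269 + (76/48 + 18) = 15434830260506065/171102273059172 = 90.21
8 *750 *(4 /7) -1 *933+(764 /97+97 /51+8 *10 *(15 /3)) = 100609354 /34629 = 2905.35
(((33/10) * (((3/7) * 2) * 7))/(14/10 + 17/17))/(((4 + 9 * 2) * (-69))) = -1/184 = -0.01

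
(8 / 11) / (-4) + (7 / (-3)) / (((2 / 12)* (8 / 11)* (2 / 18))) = -7631 / 44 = -173.43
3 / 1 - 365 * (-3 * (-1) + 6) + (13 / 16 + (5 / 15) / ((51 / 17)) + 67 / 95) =-44875477 / 13680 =-3280.37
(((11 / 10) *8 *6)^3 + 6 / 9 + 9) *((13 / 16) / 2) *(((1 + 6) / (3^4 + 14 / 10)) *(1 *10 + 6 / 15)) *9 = 195914939493 / 412000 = 475521.70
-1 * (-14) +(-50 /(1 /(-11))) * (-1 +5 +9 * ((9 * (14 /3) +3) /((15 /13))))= 195264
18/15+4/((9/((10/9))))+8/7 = 8042/2835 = 2.84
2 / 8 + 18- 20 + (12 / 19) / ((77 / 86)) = -6113 / 5852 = -1.04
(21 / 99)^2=49 / 1089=0.04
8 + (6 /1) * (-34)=-196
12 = 12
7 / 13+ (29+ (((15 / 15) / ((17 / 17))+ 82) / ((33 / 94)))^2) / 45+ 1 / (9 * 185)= 29306946037 / 23571405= 1243.33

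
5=5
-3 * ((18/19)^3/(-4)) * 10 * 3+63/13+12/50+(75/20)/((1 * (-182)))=24.20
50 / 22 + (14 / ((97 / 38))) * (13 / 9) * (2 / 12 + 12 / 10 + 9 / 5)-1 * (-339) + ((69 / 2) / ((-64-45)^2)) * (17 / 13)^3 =551005927211645 / 1503977129226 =366.37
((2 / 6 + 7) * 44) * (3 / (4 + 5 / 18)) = 1584 / 7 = 226.29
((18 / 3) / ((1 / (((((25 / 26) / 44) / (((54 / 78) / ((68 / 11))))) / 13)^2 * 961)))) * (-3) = -173580625 / 44537922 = -3.90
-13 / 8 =-1.62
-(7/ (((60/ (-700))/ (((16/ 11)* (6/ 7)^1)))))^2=-1254400/ 121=-10366.94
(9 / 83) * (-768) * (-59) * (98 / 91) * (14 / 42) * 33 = 62802432 / 1079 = 58204.29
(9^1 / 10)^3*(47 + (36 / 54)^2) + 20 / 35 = 246109 / 7000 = 35.16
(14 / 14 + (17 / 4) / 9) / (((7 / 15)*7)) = 265 / 588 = 0.45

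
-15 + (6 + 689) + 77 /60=681.28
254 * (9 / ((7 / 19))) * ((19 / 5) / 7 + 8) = 12986766 / 245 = 53007.21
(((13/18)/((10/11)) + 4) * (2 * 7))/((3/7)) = 156.62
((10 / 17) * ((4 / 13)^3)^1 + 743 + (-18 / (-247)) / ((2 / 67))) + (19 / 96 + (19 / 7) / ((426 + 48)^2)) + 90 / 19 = 6699866986186873 / 8928475055136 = 750.39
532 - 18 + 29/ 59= 30355/ 59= 514.49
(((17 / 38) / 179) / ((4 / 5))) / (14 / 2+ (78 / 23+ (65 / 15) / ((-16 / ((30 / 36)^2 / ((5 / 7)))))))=0.00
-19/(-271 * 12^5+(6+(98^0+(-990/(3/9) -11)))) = 19/67436446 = 0.00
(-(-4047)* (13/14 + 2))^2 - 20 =140468190.86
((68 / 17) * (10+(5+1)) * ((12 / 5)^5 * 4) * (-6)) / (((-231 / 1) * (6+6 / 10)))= 42467328 / 529375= 80.22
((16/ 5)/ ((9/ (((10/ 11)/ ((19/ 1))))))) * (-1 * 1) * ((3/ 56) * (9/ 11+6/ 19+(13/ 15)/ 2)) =-19654/ 13759515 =-0.00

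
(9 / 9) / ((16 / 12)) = 3 / 4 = 0.75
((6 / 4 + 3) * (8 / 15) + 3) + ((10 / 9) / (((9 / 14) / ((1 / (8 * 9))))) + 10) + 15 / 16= 954203 / 58320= 16.36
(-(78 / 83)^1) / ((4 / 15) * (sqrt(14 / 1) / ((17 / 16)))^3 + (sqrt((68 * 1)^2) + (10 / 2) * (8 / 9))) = -34524568379925 / 2592662142686374 + 741657047040 * sqrt(14) / 1296331071343187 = -0.01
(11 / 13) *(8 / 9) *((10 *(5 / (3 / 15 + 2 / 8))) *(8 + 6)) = 1169.99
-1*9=-9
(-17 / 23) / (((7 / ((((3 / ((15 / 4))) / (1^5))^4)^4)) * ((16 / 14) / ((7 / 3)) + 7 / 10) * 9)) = -1022202216448 / 3682891845703125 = -0.00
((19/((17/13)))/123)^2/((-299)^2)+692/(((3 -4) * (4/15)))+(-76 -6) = -6191731409012/2312936649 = -2677.00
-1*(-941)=941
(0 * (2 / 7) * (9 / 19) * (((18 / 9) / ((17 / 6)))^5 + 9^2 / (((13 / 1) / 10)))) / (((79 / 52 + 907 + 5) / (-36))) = 0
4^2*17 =272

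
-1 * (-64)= 64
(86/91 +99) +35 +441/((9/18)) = 92542/91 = 1016.95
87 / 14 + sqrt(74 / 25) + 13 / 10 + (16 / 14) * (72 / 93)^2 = sqrt(74) / 5 + 275783 / 33635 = 9.92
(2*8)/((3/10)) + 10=63.33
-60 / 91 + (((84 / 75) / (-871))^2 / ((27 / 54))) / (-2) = -2188392988 / 3319054375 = -0.66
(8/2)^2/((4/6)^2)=36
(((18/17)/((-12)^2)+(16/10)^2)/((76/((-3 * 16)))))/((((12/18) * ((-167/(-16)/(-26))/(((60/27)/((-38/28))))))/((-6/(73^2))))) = 305026176/27307900955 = 0.01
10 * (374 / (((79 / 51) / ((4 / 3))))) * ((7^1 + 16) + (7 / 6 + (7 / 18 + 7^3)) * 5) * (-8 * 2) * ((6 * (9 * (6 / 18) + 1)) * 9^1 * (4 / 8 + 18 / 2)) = -14576955064320 / 79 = -184518418535.70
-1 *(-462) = 462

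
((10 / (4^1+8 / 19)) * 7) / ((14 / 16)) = 380 / 21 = 18.10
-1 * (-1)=1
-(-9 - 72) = 81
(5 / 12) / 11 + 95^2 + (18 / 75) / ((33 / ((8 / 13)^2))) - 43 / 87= 145956695969 / 16173300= 9024.55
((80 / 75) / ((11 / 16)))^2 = 65536 / 27225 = 2.41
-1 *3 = -3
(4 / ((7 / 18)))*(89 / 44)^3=6344721 / 74536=85.12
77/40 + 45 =1877/40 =46.92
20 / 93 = 0.22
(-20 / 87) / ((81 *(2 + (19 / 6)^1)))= -40 / 72819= -0.00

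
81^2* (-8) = -52488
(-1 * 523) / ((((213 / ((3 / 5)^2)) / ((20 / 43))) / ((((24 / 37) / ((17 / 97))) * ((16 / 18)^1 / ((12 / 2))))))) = -6493568 / 28805055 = -0.23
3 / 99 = 1 / 33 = 0.03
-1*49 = -49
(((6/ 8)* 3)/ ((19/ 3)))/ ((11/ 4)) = 27/ 209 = 0.13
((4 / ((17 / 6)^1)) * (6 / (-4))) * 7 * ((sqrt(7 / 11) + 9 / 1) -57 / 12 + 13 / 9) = -1435 / 17 -252 * sqrt(77) / 187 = -96.24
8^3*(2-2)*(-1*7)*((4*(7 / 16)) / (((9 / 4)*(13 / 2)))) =0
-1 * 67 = -67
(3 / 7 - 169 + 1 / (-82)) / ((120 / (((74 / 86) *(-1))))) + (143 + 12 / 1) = 462665579 / 2961840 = 156.21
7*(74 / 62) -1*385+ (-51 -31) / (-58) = -337333 / 899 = -375.23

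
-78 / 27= -26 / 9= -2.89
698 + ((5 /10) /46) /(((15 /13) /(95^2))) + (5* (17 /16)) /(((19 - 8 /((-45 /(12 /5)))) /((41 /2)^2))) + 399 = 8344666819 /6434112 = 1296.94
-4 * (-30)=120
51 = 51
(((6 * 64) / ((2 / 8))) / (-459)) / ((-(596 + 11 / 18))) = 1024 / 182563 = 0.01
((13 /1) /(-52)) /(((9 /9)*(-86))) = 1 /344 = 0.00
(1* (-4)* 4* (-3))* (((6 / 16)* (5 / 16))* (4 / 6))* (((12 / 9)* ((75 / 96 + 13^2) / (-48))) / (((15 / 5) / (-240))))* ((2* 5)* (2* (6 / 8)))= 679125 / 32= 21222.66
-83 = -83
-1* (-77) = 77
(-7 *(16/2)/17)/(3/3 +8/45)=-2520/901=-2.80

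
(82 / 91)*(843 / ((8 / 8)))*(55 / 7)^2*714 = 21328827300 / 637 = 33483245.37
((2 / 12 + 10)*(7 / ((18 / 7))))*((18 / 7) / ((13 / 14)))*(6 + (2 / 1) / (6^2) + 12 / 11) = 4229435 / 7722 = 547.71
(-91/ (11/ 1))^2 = 8281/ 121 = 68.44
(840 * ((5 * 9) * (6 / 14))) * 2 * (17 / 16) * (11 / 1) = 378675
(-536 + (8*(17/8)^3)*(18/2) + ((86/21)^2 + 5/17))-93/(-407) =33624453847/195281856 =172.18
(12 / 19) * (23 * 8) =2208 / 19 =116.21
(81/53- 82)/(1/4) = -17060/53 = -321.89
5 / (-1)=-5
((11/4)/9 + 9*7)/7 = 2279/252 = 9.04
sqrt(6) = 2.45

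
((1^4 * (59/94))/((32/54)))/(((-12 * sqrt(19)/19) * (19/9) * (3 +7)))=-0.02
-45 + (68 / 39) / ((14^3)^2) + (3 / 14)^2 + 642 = 43830917693 / 73412976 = 597.05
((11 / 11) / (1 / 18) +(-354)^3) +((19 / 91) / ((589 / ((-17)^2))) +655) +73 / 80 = -10011433355827 / 225680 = -44361189.99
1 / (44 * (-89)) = -1 / 3916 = -0.00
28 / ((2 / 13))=182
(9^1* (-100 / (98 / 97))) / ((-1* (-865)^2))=1746 / 1466521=0.00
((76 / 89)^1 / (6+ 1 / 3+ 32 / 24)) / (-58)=-114 / 59363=-0.00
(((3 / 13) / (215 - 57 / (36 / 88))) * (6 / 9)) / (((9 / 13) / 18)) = 12 / 227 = 0.05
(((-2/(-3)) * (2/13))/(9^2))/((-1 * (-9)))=4/28431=0.00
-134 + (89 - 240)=-285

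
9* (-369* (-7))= 23247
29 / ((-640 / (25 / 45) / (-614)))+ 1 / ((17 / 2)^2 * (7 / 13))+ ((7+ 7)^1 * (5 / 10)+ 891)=1064433425 / 1165248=913.48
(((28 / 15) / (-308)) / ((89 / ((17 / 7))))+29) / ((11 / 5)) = 2981038 / 226149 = 13.18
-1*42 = -42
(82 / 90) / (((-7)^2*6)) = 41 / 13230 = 0.00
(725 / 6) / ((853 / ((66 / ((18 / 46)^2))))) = 4218775 / 69093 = 61.06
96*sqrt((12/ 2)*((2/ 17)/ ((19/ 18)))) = 576*sqrt(1938)/ 323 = 78.50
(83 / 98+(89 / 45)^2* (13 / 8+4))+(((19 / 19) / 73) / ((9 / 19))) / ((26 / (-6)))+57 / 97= 38047074337 / 1623814920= 23.43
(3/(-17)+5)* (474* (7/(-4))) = -68019/17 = -4001.12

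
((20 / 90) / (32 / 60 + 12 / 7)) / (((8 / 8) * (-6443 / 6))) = -35 / 380137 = -0.00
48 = 48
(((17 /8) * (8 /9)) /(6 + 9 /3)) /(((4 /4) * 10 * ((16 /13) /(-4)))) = -221 /3240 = -0.07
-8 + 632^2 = 399416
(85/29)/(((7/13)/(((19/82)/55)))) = 4199/183106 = 0.02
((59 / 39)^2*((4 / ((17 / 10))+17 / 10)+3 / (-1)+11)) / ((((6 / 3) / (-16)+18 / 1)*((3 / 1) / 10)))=19020184 / 3697551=5.14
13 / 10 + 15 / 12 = 51 / 20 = 2.55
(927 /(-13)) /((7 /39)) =-2781 /7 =-397.29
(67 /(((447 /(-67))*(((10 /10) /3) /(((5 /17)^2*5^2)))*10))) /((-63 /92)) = 9.51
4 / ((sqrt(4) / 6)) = 12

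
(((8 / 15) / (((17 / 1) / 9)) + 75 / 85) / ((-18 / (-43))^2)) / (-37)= -0.18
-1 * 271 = -271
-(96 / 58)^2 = -2.74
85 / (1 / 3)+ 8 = 263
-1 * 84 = -84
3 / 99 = 1 / 33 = 0.03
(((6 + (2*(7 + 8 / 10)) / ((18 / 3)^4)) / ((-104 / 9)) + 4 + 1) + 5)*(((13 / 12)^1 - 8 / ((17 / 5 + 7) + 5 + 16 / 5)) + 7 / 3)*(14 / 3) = 920073539 / 6963840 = 132.12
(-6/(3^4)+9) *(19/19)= 241/27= 8.93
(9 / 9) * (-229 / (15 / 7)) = -1603 / 15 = -106.87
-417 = -417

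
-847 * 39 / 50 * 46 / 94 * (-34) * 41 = 529552023 / 1175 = 450682.57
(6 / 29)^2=36 / 841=0.04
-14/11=-1.27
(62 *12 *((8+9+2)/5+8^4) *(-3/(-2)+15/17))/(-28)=-154418967/595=-259527.68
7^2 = 49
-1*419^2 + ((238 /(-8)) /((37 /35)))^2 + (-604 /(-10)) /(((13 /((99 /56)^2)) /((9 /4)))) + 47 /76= -1852926568818571 /10604164480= -174735.74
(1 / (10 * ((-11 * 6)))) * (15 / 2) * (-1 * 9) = 9 / 88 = 0.10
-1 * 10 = -10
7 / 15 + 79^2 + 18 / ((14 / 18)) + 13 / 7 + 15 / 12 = 376063 / 60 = 6267.72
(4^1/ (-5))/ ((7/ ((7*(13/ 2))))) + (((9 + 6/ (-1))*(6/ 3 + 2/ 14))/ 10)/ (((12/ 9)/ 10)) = -53/ 140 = -0.38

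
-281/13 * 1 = -21.62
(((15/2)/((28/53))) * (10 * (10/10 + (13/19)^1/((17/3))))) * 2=719475/2261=318.21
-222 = -222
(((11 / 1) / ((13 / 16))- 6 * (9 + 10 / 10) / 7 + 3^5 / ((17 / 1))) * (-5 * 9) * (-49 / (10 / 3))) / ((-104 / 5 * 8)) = -28158165 / 367744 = -76.57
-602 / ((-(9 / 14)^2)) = 117992 / 81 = 1456.69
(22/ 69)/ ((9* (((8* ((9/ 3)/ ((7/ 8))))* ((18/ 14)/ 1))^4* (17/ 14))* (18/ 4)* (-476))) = -63412811/ 7200736341066252288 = -0.00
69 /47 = 1.47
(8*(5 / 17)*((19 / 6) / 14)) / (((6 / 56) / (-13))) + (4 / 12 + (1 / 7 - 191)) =-273211 / 1071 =-255.10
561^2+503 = 315224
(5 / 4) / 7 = 5 / 28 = 0.18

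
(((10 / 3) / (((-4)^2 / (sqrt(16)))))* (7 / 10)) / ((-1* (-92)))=7 / 1104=0.01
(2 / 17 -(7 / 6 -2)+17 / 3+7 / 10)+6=13.32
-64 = -64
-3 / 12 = -1 / 4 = -0.25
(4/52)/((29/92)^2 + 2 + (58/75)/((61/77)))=38722800/1548214187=0.03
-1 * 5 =-5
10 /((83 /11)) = 110 /83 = 1.33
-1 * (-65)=65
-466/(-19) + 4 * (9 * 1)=1150/19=60.53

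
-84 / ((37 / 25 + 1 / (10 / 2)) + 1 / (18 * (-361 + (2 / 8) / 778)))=-10616422950 / 212309009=-50.00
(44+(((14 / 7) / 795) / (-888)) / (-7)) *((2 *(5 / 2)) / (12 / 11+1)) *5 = 5979481255 / 11365956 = 526.09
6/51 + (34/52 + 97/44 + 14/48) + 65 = 3983011/58344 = 68.27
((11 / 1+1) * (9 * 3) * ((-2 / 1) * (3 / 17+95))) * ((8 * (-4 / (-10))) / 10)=-8387712 / 425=-19735.79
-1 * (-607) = 607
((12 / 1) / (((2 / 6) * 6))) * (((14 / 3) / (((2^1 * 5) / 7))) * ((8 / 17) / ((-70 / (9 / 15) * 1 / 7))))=-1176 / 2125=-0.55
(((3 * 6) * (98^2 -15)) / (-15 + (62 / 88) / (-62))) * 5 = -75944880 / 1321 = -57490.45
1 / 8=0.12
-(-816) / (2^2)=204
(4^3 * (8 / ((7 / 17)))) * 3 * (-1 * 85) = -2219520 / 7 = -317074.29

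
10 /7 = 1.43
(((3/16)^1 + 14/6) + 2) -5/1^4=-0.48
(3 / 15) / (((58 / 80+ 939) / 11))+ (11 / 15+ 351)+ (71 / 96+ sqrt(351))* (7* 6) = 3453360139 / 9021360+ 126* sqrt(39) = 1169.67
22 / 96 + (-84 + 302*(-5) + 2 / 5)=-382409 / 240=-1593.37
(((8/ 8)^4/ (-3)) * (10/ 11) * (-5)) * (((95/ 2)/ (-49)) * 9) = -7125/ 539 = -13.22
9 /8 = 1.12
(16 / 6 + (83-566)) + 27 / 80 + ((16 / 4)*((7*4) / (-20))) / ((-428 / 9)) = -12323269 / 25680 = -479.88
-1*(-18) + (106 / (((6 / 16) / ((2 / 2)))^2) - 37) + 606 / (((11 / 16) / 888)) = 77563175 / 99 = 783466.41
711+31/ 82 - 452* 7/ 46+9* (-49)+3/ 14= 1332146/ 6601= 201.81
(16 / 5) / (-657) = -16 / 3285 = -0.00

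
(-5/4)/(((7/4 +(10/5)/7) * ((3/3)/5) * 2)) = -175/114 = -1.54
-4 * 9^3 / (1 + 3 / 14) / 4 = -10206 / 17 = -600.35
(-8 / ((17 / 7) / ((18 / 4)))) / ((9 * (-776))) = 7 / 3298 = 0.00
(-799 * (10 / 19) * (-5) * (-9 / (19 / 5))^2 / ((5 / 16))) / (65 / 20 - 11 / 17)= 5867856000 / 404681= 14499.95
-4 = -4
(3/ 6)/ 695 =1/ 1390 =0.00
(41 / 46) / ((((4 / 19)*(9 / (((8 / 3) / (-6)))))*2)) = -0.10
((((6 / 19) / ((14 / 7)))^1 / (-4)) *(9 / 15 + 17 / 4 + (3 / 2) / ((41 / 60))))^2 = 300363561 / 3883782400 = 0.08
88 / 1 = 88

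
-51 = -51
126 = 126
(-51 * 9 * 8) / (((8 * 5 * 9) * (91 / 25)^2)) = -6375 / 8281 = -0.77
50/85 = 10/17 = 0.59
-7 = -7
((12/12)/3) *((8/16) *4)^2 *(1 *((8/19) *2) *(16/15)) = 1024/855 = 1.20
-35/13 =-2.69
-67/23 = -2.91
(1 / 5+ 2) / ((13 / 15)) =33 / 13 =2.54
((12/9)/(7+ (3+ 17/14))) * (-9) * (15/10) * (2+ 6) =-2016/157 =-12.84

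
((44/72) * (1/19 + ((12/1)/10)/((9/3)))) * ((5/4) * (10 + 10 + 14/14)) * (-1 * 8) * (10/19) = -33110/1083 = -30.57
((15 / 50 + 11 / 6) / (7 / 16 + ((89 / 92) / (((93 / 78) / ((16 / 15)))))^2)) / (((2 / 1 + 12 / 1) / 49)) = 13664958720 / 2171457751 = 6.29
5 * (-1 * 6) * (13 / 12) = -65 / 2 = -32.50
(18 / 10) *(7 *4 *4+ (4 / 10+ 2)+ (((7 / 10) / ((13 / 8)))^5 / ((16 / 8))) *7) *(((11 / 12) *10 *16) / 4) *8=70117071440064 / 1160290625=60430.61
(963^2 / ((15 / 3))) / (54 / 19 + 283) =17620011 / 27155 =648.87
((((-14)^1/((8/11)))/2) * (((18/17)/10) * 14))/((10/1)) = -4851/3400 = -1.43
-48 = -48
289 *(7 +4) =3179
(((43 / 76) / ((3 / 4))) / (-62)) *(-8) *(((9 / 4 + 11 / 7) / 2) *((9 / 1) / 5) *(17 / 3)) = 78217 / 41230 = 1.90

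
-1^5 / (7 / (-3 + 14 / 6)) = 0.10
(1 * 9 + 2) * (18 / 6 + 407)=4510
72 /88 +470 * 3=15519 /11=1410.82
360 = 360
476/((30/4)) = 952/15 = 63.47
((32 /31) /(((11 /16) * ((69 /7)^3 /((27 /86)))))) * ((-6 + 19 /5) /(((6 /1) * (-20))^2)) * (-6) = 2744 /6081979125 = 0.00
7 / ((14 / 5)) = 5 / 2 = 2.50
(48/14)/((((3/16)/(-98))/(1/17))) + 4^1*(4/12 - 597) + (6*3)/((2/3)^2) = -250061/102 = -2451.58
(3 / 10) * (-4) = -6 / 5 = -1.20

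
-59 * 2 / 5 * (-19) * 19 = 42598 / 5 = 8519.60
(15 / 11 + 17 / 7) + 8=908 / 77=11.79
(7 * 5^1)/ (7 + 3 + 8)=1.94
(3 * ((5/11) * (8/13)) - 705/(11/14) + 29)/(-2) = 124043/286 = 433.72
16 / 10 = 8 / 5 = 1.60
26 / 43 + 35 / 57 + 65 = 162302 / 2451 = 66.22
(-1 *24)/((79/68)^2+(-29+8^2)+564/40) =-184960/388799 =-0.48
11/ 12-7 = -6.08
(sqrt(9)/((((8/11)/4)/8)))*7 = 924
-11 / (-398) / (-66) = -1 / 2388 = -0.00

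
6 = 6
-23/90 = -0.26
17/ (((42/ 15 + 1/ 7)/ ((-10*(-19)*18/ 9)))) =226100/ 103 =2195.15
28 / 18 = 14 / 9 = 1.56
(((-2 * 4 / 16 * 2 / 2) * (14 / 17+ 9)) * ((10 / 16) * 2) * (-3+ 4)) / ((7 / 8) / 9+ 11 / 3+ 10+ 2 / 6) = -1503 / 3451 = -0.44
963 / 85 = 11.33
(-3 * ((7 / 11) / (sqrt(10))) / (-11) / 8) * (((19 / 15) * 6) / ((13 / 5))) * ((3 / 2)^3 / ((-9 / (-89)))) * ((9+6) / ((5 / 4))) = 319599 * sqrt(10) / 125840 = 8.03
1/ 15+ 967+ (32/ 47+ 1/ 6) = 1364759/ 1410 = 967.91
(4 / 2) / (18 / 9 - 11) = -2 / 9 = -0.22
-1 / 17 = -0.06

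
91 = 91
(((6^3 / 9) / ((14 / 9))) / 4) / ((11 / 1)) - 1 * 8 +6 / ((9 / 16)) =697 / 231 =3.02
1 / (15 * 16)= 1 / 240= 0.00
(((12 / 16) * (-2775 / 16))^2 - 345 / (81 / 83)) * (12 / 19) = 1832155555 / 175104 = 10463.24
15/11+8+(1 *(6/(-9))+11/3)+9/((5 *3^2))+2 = 801/55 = 14.56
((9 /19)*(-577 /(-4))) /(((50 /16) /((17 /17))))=10386 /475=21.87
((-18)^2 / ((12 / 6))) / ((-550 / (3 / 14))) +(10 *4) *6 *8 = 1919.94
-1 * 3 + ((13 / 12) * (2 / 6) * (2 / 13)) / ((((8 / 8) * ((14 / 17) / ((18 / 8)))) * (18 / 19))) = -5725 / 2016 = -2.84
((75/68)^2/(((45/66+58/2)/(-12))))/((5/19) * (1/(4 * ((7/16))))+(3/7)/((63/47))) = -518450625/495570842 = -1.05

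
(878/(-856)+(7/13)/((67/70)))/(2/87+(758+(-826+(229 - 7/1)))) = -15020463/4995359200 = -0.00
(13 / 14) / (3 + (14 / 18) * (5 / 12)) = 702 / 2513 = 0.28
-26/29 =-0.90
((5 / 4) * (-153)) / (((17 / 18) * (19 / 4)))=-810 / 19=-42.63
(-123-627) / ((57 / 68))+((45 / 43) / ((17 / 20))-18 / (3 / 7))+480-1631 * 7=-164897231 / 13889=-11872.51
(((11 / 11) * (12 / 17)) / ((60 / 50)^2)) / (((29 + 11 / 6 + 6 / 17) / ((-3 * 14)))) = -2100 / 3181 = -0.66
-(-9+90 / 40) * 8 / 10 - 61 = -278 / 5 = -55.60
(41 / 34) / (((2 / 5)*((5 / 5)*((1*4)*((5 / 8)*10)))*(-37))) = -41 / 12580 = -0.00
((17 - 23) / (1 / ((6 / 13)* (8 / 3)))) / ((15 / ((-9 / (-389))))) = -288 / 25285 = -0.01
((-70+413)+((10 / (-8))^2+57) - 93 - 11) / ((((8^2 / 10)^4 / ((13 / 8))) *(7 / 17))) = 657613125 / 939524096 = 0.70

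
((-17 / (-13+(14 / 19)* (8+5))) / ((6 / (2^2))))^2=417316 / 38025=10.97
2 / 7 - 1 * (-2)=16 / 7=2.29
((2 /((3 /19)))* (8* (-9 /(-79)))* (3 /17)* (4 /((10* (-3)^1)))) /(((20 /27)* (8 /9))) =-13851 /33575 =-0.41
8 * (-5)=-40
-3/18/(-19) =1/114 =0.01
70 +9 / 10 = 709 / 10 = 70.90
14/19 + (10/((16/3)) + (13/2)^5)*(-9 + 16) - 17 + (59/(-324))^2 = 323982712499/3989088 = 81217.24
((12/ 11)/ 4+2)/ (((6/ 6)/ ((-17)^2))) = 656.82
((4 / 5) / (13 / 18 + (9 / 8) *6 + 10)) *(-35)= -1008 / 629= -1.60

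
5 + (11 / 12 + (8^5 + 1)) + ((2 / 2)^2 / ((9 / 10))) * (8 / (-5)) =1179833 / 36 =32773.14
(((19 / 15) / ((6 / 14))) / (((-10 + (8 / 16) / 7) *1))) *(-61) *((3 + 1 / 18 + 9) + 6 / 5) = 67751663 / 281475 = 240.70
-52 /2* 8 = -208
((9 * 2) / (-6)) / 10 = -3 / 10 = -0.30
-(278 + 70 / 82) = -11433 / 41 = -278.85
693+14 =707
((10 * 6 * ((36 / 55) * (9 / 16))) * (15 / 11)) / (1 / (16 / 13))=58320 / 1573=37.08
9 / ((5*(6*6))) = 1 / 20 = 0.05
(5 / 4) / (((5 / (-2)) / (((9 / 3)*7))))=-21 / 2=-10.50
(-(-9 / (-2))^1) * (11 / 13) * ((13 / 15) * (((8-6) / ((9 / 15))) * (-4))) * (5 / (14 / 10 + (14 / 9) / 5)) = 900 / 7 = 128.57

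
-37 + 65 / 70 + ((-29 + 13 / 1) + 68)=223 / 14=15.93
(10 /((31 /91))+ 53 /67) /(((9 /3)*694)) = 20871 /1441438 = 0.01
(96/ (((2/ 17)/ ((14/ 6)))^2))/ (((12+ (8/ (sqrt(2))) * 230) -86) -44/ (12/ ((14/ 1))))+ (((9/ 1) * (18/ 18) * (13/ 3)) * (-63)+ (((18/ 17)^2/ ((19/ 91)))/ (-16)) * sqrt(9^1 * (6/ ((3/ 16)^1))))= -34046810/ 13873+ 1271257386 * sqrt(2)/ 76176643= -2430.58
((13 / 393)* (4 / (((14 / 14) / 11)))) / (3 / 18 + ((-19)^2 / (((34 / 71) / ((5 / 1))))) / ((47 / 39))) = 457028 / 982168177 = 0.00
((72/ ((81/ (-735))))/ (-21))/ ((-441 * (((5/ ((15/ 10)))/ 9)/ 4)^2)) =-288/ 35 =-8.23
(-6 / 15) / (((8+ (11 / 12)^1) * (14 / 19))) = -0.06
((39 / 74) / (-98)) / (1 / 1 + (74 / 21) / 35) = -585 / 119732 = -0.00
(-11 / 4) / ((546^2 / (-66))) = 121 / 198744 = 0.00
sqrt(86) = 9.27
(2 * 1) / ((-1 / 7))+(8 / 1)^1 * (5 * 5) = 186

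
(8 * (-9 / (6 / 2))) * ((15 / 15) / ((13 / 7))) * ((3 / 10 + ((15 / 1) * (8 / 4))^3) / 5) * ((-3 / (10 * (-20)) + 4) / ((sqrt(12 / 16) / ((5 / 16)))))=-1517686863 * sqrt(3) / 26000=-101104.26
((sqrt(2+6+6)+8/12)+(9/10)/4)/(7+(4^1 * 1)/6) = 107/920+3 * sqrt(14)/23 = 0.60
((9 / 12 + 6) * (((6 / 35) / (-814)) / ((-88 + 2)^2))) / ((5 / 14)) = -81 / 150508600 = -0.00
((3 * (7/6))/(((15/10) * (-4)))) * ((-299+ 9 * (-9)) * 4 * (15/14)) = 950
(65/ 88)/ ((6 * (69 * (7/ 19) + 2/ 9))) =0.00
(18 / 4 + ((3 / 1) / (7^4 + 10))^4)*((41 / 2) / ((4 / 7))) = 87279700576484997 / 540640808835856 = 161.44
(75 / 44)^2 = 5625 / 1936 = 2.91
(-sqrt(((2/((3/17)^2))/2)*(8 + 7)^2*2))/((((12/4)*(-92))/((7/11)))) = 595*sqrt(2)/3036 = 0.28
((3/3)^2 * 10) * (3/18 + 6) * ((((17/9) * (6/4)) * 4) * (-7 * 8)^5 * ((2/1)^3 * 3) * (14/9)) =-387979521556480/27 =-14369611909499.26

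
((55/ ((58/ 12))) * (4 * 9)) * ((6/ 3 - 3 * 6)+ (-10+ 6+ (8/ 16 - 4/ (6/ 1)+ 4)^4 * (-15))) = -77431475/ 58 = -1335025.43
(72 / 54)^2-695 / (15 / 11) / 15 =-161 / 5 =-32.20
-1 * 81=-81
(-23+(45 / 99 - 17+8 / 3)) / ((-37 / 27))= 10953 / 407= 26.91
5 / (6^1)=5 / 6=0.83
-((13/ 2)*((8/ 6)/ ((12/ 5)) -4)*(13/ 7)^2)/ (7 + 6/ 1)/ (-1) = -5239/ 882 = -5.94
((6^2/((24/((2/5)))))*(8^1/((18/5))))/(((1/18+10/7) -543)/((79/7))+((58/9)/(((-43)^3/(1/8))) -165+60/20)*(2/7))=-527608452/37302499103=-0.01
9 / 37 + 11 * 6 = 2451 / 37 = 66.24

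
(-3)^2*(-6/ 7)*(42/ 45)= -36/ 5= -7.20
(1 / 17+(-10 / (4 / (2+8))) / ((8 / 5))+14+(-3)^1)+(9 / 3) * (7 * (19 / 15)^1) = 14983 / 680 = 22.03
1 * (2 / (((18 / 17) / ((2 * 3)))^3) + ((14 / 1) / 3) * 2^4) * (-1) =-11842 / 27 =-438.59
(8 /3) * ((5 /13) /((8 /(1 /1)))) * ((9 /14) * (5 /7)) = 75 /1274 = 0.06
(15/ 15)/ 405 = 1/ 405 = 0.00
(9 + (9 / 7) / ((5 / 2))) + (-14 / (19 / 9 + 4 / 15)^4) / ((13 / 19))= 529266773979 / 59641218455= 8.87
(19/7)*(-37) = -703/7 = -100.43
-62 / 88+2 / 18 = -235 / 396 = -0.59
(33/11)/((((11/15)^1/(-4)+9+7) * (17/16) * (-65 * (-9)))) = 0.00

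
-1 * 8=-8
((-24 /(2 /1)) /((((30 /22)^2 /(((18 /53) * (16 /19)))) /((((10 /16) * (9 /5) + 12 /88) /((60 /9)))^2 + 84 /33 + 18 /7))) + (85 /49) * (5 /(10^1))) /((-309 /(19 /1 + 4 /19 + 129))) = 750559597216 /181057970625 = 4.15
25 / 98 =0.26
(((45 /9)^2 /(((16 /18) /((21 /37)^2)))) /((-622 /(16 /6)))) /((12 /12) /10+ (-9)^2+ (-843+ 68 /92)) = 3803625 /74536350853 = 0.00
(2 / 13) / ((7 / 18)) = 36 / 91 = 0.40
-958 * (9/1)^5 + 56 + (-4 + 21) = -56568869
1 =1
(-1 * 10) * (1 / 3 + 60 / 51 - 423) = 214960 / 51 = 4214.90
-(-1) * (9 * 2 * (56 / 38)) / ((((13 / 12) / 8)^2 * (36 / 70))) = 9031680 / 3211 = 2812.73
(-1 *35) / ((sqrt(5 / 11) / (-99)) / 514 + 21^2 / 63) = -6978392564220 / 1395678512839- 1781010 *sqrt(55) / 1395678512839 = -5.00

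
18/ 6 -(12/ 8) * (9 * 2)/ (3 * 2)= -3/ 2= -1.50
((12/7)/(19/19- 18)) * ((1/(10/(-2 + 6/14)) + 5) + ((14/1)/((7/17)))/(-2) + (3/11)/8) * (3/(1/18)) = 3024459/45815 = 66.01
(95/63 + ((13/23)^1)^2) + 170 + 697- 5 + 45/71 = 2045502811/2366217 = 864.46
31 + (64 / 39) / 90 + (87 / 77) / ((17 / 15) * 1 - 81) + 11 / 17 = 87108997889 / 2752159410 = 31.65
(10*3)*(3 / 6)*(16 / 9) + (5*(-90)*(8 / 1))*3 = -32320 / 3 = -10773.33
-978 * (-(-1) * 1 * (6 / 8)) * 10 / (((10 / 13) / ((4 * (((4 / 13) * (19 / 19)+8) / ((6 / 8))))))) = -422496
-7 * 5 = -35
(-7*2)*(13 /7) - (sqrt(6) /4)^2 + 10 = -131 /8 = -16.38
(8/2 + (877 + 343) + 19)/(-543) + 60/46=-12299/12489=-0.98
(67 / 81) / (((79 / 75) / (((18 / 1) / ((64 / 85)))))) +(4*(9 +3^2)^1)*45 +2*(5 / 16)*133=25344955 / 7584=3341.90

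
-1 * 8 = -8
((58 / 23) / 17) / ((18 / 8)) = 232 / 3519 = 0.07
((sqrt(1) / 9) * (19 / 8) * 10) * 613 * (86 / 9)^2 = 107676515 / 729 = 147704.41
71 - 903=-832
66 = 66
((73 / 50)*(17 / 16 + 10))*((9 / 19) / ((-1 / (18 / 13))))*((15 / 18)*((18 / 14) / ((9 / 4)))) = -348867 / 69160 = -5.04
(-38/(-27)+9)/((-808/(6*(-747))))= 57.73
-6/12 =-1/2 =-0.50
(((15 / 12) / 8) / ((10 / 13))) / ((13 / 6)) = 0.09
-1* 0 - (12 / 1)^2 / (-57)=48 / 19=2.53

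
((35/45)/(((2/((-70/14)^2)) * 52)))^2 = 0.03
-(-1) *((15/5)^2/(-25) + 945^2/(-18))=-2480643/50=-49612.86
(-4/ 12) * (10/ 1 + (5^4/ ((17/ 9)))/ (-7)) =4435/ 357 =12.42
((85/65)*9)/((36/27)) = 459/52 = 8.83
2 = 2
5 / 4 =1.25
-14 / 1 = -14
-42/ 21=-2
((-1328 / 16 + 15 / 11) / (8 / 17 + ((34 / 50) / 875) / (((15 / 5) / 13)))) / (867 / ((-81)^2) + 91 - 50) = -1095502471875 / 261606755806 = -4.19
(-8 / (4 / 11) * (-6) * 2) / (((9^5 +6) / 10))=176 / 3937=0.04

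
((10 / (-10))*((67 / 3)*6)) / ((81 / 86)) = -142.27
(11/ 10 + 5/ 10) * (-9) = -72/ 5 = -14.40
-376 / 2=-188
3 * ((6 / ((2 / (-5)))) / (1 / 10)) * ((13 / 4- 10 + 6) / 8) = 675 / 16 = 42.19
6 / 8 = 3 / 4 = 0.75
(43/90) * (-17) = -731/90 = -8.12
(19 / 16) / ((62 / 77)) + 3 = 4439 / 992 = 4.47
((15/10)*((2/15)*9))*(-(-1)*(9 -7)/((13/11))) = 198/65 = 3.05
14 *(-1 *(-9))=126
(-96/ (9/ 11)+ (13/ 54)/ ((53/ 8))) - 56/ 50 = -118.42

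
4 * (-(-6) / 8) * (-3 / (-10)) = 9 / 10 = 0.90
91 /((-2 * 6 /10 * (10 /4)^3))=-364 /75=-4.85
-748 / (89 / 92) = -68816 / 89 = -773.21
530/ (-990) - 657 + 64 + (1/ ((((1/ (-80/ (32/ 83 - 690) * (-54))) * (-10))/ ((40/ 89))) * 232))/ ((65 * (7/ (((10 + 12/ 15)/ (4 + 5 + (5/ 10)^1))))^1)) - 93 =-43401581592031709/ 63218276466345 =-686.54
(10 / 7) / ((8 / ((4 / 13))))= 5 / 91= 0.05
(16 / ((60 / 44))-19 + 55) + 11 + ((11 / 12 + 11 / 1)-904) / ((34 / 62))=-1599367 / 1020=-1568.01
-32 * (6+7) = -416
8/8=1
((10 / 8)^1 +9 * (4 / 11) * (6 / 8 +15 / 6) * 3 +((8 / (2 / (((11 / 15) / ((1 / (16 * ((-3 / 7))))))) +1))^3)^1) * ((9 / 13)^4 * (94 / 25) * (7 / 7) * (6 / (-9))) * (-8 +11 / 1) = -4801093104254553 / 1169320899175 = -4105.88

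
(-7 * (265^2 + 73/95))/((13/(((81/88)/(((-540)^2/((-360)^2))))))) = -210150612/13585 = -15469.31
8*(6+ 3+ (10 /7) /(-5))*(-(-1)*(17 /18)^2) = 35258 /567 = 62.18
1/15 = 0.07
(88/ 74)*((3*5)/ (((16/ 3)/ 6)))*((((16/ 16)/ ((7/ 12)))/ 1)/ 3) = 2970/ 259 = 11.47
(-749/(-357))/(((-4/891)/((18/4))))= -286011/136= -2103.02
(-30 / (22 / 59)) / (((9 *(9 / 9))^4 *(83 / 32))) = -9440 / 1996731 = -0.00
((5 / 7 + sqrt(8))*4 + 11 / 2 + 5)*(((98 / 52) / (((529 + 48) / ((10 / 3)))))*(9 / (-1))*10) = -98175 / 7501- 58800*sqrt(2) / 7501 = -24.17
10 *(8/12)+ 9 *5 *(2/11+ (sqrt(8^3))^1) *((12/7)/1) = 4780/231+ 8640 *sqrt(2)/7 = 1766.24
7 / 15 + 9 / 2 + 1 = 179 / 30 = 5.97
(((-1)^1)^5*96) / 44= -24 / 11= -2.18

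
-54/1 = -54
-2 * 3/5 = -6/5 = -1.20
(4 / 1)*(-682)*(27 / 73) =-73656 / 73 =-1008.99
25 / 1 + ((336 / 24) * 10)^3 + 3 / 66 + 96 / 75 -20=1509203479 / 550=2744006.33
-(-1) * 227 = 227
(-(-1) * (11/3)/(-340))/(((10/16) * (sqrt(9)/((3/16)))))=-11/10200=-0.00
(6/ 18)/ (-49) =-1/ 147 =-0.01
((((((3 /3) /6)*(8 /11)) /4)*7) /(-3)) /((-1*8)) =0.01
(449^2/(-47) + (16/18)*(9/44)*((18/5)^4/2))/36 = -1381073003/11632500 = -118.73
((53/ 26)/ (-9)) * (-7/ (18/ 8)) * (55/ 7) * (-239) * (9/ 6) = -696685/ 351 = -1984.86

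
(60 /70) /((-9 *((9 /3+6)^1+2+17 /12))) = -8 /1043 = -0.01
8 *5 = 40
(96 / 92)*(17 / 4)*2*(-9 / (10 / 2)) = -1836 / 115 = -15.97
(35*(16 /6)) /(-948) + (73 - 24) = 34769 /711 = 48.90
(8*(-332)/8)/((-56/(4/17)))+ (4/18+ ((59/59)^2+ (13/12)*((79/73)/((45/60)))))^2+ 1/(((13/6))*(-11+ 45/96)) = 227773874378/25003939779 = 9.11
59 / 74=0.80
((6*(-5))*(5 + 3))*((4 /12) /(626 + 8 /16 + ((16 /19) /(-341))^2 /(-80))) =-33581952800 /262988667833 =-0.13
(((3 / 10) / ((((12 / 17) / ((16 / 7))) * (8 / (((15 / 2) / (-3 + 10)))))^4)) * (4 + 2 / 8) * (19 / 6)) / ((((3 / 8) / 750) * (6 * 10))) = 84304009375 / 17709468672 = 4.76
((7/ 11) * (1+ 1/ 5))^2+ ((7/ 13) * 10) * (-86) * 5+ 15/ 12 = -363921647/ 157300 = -2313.55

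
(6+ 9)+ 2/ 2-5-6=5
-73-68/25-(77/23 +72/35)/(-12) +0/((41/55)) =-75.27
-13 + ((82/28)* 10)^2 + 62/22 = 456787/539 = 847.47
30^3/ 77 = 350.65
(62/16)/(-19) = -31/152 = -0.20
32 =32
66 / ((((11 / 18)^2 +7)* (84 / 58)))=103356 / 16723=6.18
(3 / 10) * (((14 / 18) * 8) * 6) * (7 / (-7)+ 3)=112 / 5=22.40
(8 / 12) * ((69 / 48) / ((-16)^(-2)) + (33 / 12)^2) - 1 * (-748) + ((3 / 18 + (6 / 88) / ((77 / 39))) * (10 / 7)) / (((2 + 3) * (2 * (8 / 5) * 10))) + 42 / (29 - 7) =1138693445 / 1138368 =1000.29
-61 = -61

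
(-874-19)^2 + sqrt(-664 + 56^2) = 2 * sqrt(618) + 797449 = 797498.72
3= 3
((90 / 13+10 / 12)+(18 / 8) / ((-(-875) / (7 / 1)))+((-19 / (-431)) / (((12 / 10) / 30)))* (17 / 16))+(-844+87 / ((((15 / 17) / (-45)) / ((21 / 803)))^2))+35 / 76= -279999720240248621 / 411866590278000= -679.83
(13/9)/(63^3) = 13/2250423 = 0.00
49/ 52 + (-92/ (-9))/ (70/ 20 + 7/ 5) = 69449/ 22932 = 3.03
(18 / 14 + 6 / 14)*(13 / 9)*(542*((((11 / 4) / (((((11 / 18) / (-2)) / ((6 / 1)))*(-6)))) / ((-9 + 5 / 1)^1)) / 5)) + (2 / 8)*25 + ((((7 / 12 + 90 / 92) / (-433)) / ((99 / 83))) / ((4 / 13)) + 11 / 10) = -988201278431 / 1656380880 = -596.60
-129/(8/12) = -387/2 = -193.50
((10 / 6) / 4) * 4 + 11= 38 / 3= 12.67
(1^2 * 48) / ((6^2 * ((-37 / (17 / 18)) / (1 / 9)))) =-34 / 8991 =-0.00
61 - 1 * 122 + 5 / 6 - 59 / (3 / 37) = -4727 / 6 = -787.83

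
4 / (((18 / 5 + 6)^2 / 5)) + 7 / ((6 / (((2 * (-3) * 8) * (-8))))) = 258173 / 576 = 448.22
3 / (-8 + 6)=-3 / 2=-1.50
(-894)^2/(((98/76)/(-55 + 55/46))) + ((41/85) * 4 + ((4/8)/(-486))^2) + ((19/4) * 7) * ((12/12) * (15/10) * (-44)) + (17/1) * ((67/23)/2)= -3018446810996988493/90505583280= -33350945.89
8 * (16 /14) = 64 /7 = 9.14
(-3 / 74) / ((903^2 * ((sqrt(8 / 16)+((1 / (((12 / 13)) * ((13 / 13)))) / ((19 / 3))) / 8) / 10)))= 39520 / 1857102423393 - 924160 * sqrt(2) / 1857102423393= -0.00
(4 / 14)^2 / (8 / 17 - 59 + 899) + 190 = 33255337 / 175028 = 190.00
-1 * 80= -80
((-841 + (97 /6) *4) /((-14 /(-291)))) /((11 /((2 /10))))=-293.39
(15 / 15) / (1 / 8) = 8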